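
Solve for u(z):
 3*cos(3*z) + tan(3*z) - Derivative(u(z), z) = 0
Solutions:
 u(z) = C1 - log(cos(3*z))/3 + sin(3*z)


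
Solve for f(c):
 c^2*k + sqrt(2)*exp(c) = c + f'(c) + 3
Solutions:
 f(c) = C1 + c^3*k/3 - c^2/2 - 3*c + sqrt(2)*exp(c)


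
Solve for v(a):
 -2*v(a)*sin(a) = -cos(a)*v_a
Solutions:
 v(a) = C1/cos(a)^2


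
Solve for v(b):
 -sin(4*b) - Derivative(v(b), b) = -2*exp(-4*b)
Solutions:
 v(b) = C1 + cos(4*b)/4 - exp(-4*b)/2


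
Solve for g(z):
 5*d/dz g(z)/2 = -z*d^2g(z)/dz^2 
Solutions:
 g(z) = C1 + C2/z^(3/2)


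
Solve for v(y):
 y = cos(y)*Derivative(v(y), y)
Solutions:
 v(y) = C1 + Integral(y/cos(y), y)


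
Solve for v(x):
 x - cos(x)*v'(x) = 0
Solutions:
 v(x) = C1 + Integral(x/cos(x), x)


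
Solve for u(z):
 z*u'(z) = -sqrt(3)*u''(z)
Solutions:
 u(z) = C1 + C2*erf(sqrt(2)*3^(3/4)*z/6)


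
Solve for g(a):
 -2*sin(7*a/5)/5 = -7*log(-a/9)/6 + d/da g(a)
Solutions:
 g(a) = C1 + 7*a*log(-a)/6 - 7*a*log(3)/3 - 7*a/6 + 2*cos(7*a/5)/7


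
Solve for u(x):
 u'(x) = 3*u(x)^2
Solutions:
 u(x) = -1/(C1 + 3*x)


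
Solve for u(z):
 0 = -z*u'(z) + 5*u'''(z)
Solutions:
 u(z) = C1 + Integral(C2*airyai(5^(2/3)*z/5) + C3*airybi(5^(2/3)*z/5), z)


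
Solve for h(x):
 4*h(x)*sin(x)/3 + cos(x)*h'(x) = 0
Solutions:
 h(x) = C1*cos(x)^(4/3)


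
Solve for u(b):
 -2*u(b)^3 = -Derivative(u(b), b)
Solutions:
 u(b) = -sqrt(2)*sqrt(-1/(C1 + 2*b))/2
 u(b) = sqrt(2)*sqrt(-1/(C1 + 2*b))/2


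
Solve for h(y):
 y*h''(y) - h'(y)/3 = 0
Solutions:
 h(y) = C1 + C2*y^(4/3)


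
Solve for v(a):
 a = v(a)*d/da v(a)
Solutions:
 v(a) = -sqrt(C1 + a^2)
 v(a) = sqrt(C1 + a^2)


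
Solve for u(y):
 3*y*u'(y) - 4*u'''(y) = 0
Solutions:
 u(y) = C1 + Integral(C2*airyai(6^(1/3)*y/2) + C3*airybi(6^(1/3)*y/2), y)


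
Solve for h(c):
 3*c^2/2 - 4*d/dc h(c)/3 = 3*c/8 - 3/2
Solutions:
 h(c) = C1 + 3*c^3/8 - 9*c^2/64 + 9*c/8


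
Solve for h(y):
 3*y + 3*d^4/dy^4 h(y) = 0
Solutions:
 h(y) = C1 + C2*y + C3*y^2 + C4*y^3 - y^5/120


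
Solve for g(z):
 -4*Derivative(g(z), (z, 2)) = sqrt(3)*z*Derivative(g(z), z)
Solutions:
 g(z) = C1 + C2*erf(sqrt(2)*3^(1/4)*z/4)


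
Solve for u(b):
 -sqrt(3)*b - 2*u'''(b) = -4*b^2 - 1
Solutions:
 u(b) = C1 + C2*b + C3*b^2 + b^5/30 - sqrt(3)*b^4/48 + b^3/12


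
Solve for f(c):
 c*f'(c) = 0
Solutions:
 f(c) = C1


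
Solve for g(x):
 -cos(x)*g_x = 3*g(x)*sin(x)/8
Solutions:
 g(x) = C1*cos(x)^(3/8)


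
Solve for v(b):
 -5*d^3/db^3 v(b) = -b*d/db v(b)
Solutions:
 v(b) = C1 + Integral(C2*airyai(5^(2/3)*b/5) + C3*airybi(5^(2/3)*b/5), b)


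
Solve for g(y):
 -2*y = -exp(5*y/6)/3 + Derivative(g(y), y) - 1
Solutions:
 g(y) = C1 - y^2 + y + 2*exp(5*y/6)/5


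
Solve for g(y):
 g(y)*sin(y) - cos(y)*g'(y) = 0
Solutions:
 g(y) = C1/cos(y)


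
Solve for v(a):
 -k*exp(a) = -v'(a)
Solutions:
 v(a) = C1 + k*exp(a)


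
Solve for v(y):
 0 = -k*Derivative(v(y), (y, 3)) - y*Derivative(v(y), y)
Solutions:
 v(y) = C1 + Integral(C2*airyai(y*(-1/k)^(1/3)) + C3*airybi(y*(-1/k)^(1/3)), y)


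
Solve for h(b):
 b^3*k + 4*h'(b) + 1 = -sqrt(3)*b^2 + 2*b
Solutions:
 h(b) = C1 - b^4*k/16 - sqrt(3)*b^3/12 + b^2/4 - b/4


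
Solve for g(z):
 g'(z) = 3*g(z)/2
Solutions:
 g(z) = C1*exp(3*z/2)


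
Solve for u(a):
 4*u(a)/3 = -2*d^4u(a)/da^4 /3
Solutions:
 u(a) = (C1*sin(2^(3/4)*a/2) + C2*cos(2^(3/4)*a/2))*exp(-2^(3/4)*a/2) + (C3*sin(2^(3/4)*a/2) + C4*cos(2^(3/4)*a/2))*exp(2^(3/4)*a/2)


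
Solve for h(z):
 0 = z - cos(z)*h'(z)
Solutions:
 h(z) = C1 + Integral(z/cos(z), z)


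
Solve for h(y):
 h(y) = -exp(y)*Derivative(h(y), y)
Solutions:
 h(y) = C1*exp(exp(-y))


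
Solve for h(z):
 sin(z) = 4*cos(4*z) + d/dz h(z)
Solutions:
 h(z) = C1 - sin(4*z) - cos(z)


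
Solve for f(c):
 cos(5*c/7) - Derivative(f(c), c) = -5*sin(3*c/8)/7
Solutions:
 f(c) = C1 + 7*sin(5*c/7)/5 - 40*cos(3*c/8)/21


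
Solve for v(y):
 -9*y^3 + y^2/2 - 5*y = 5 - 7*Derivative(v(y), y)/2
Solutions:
 v(y) = C1 + 9*y^4/14 - y^3/21 + 5*y^2/7 + 10*y/7


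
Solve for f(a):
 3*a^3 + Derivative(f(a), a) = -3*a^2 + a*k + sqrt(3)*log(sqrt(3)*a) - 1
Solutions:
 f(a) = C1 - 3*a^4/4 - a^3 + a^2*k/2 + sqrt(3)*a*log(a) - sqrt(3)*a - a + sqrt(3)*a*log(3)/2


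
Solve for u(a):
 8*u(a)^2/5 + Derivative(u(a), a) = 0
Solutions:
 u(a) = 5/(C1 + 8*a)


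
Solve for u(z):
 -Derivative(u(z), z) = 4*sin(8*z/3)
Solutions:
 u(z) = C1 + 3*cos(8*z/3)/2


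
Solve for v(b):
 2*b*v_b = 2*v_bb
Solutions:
 v(b) = C1 + C2*erfi(sqrt(2)*b/2)


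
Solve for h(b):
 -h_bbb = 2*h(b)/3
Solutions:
 h(b) = C3*exp(-2^(1/3)*3^(2/3)*b/3) + (C1*sin(2^(1/3)*3^(1/6)*b/2) + C2*cos(2^(1/3)*3^(1/6)*b/2))*exp(2^(1/3)*3^(2/3)*b/6)


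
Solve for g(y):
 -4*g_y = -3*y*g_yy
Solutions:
 g(y) = C1 + C2*y^(7/3)


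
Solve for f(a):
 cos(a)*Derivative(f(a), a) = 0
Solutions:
 f(a) = C1


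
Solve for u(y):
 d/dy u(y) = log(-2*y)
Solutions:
 u(y) = C1 + y*log(-y) + y*(-1 + log(2))


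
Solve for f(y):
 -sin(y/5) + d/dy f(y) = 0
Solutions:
 f(y) = C1 - 5*cos(y/5)


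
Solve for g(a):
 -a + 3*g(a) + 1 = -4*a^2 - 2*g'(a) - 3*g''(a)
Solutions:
 g(a) = -4*a^2/3 + 19*a/9 + (C1*sin(2*sqrt(2)*a/3) + C2*cos(2*sqrt(2)*a/3))*exp(-a/3) + 25/27


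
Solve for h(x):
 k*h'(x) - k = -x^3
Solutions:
 h(x) = C1 + x - x^4/(4*k)


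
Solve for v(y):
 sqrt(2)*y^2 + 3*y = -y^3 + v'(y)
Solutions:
 v(y) = C1 + y^4/4 + sqrt(2)*y^3/3 + 3*y^2/2


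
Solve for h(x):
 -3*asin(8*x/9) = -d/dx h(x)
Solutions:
 h(x) = C1 + 3*x*asin(8*x/9) + 3*sqrt(81 - 64*x^2)/8


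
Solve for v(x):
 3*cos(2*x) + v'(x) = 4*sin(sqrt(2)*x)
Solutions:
 v(x) = C1 - 3*sin(2*x)/2 - 2*sqrt(2)*cos(sqrt(2)*x)


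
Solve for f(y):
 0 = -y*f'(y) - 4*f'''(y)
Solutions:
 f(y) = C1 + Integral(C2*airyai(-2^(1/3)*y/2) + C3*airybi(-2^(1/3)*y/2), y)


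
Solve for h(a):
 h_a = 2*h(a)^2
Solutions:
 h(a) = -1/(C1 + 2*a)


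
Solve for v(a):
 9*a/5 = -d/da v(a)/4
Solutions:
 v(a) = C1 - 18*a^2/5


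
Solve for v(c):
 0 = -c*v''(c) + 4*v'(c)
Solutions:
 v(c) = C1 + C2*c^5


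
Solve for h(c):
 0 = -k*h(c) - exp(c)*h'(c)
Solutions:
 h(c) = C1*exp(k*exp(-c))


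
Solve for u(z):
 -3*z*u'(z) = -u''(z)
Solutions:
 u(z) = C1 + C2*erfi(sqrt(6)*z/2)


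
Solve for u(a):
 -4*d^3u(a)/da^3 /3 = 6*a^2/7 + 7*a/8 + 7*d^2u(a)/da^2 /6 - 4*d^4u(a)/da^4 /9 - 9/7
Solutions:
 u(a) = C1 + C2*a + C3*exp(a*(6 - sqrt(78))/4) + C4*exp(a*(6 + sqrt(78))/4) - 3*a^4/49 + 425*a^3/2744 - 624*a^2/2401


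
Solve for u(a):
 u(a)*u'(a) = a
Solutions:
 u(a) = -sqrt(C1 + a^2)
 u(a) = sqrt(C1 + a^2)


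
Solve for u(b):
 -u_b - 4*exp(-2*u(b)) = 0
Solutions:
 u(b) = log(-sqrt(C1 - 8*b))
 u(b) = log(C1 - 8*b)/2


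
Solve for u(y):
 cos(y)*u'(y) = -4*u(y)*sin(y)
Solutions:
 u(y) = C1*cos(y)^4


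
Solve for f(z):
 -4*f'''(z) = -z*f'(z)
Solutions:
 f(z) = C1 + Integral(C2*airyai(2^(1/3)*z/2) + C3*airybi(2^(1/3)*z/2), z)


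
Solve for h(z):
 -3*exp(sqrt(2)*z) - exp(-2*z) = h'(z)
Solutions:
 h(z) = C1 - 3*sqrt(2)*exp(sqrt(2)*z)/2 + exp(-2*z)/2


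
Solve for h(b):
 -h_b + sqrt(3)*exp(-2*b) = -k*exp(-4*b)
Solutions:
 h(b) = C1 - k*exp(-4*b)/4 - sqrt(3)*exp(-2*b)/2


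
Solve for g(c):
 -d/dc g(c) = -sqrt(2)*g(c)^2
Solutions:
 g(c) = -1/(C1 + sqrt(2)*c)


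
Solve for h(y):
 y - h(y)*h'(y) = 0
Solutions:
 h(y) = -sqrt(C1 + y^2)
 h(y) = sqrt(C1 + y^2)


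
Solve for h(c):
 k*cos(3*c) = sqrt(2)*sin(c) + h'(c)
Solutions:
 h(c) = C1 + k*sin(3*c)/3 + sqrt(2)*cos(c)


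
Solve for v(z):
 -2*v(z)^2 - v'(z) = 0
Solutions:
 v(z) = 1/(C1 + 2*z)


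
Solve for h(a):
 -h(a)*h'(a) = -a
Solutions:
 h(a) = -sqrt(C1 + a^2)
 h(a) = sqrt(C1 + a^2)


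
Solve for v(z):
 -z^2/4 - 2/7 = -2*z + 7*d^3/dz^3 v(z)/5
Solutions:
 v(z) = C1 + C2*z + C3*z^2 - z^5/336 + 5*z^4/84 - 5*z^3/147


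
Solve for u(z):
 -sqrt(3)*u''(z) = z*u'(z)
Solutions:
 u(z) = C1 + C2*erf(sqrt(2)*3^(3/4)*z/6)


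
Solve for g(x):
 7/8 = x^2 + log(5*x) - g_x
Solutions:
 g(x) = C1 + x^3/3 + x*log(x) - 15*x/8 + x*log(5)


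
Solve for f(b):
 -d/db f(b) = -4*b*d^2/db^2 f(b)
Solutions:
 f(b) = C1 + C2*b^(5/4)


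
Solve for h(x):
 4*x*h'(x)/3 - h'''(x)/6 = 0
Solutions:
 h(x) = C1 + Integral(C2*airyai(2*x) + C3*airybi(2*x), x)


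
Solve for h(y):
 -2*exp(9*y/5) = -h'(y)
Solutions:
 h(y) = C1 + 10*exp(9*y/5)/9


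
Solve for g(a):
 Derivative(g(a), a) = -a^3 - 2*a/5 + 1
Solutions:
 g(a) = C1 - a^4/4 - a^2/5 + a


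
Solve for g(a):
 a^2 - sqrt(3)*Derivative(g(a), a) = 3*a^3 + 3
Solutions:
 g(a) = C1 - sqrt(3)*a^4/4 + sqrt(3)*a^3/9 - sqrt(3)*a


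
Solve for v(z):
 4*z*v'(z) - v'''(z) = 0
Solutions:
 v(z) = C1 + Integral(C2*airyai(2^(2/3)*z) + C3*airybi(2^(2/3)*z), z)


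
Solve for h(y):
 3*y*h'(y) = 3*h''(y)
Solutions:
 h(y) = C1 + C2*erfi(sqrt(2)*y/2)


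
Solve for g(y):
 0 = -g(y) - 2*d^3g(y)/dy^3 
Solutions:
 g(y) = C3*exp(-2^(2/3)*y/2) + (C1*sin(2^(2/3)*sqrt(3)*y/4) + C2*cos(2^(2/3)*sqrt(3)*y/4))*exp(2^(2/3)*y/4)


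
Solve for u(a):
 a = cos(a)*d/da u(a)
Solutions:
 u(a) = C1 + Integral(a/cos(a), a)


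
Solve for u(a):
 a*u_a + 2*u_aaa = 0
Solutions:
 u(a) = C1 + Integral(C2*airyai(-2^(2/3)*a/2) + C3*airybi(-2^(2/3)*a/2), a)


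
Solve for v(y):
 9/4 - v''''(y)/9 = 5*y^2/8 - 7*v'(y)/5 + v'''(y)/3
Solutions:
 v(y) = C1 + C2*exp(-y*(10^(1/3)/(2*(3*sqrt(301) + 53)^(1/3)) + 1 + 10^(2/3)*(3*sqrt(301) + 53)^(1/3)/20))*sin(10^(1/3)*sqrt(3)*y*(-10^(1/3)*(3*sqrt(301) + 53)^(1/3) + 10/(3*sqrt(301) + 53)^(1/3))/20) + C3*exp(-y*(10^(1/3)/(2*(3*sqrt(301) + 53)^(1/3)) + 1 + 10^(2/3)*(3*sqrt(301) + 53)^(1/3)/20))*cos(10^(1/3)*sqrt(3)*y*(-10^(1/3)*(3*sqrt(301) + 53)^(1/3) + 10/(3*sqrt(301) + 53)^(1/3))/20) + C4*exp(y*(-1 + 10^(1/3)/(3*sqrt(301) + 53)^(1/3) + 10^(2/3)*(3*sqrt(301) + 53)^(1/3)/10)) + 25*y^3/168 - 205*y/147


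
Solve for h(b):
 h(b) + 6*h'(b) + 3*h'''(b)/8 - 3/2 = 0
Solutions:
 h(b) = C1*exp(6^(1/3)*b*(-8*3^(1/3)/(3 + sqrt(777))^(1/3) + 2^(1/3)*(3 + sqrt(777))^(1/3))/6)*sin(2^(1/3)*3^(1/6)*b*(4/(3 + sqrt(777))^(1/3) + 2^(1/3)*3^(2/3)*(3 + sqrt(777))^(1/3)/6)) + C2*exp(6^(1/3)*b*(-8*3^(1/3)/(3 + sqrt(777))^(1/3) + 2^(1/3)*(3 + sqrt(777))^(1/3))/6)*cos(2^(1/3)*3^(1/6)*b*(4/(3 + sqrt(777))^(1/3) + 2^(1/3)*3^(2/3)*(3 + sqrt(777))^(1/3)/6)) + C3*exp(-6^(1/3)*b*(-8*3^(1/3)/(3 + sqrt(777))^(1/3) + 2^(1/3)*(3 + sqrt(777))^(1/3))/3) + 3/2


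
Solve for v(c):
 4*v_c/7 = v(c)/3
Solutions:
 v(c) = C1*exp(7*c/12)


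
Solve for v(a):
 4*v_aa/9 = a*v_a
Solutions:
 v(a) = C1 + C2*erfi(3*sqrt(2)*a/4)


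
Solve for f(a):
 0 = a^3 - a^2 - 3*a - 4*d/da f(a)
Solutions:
 f(a) = C1 + a^4/16 - a^3/12 - 3*a^2/8


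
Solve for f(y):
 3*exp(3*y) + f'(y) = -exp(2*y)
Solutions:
 f(y) = C1 - exp(3*y) - exp(2*y)/2


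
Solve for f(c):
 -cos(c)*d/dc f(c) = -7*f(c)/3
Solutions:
 f(c) = C1*(sin(c) + 1)^(7/6)/(sin(c) - 1)^(7/6)


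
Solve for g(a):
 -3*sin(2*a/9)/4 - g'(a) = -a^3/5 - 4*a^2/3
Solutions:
 g(a) = C1 + a^4/20 + 4*a^3/9 + 27*cos(2*a/9)/8


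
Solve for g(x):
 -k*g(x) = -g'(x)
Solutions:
 g(x) = C1*exp(k*x)


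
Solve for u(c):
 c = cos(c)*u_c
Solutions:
 u(c) = C1 + Integral(c/cos(c), c)


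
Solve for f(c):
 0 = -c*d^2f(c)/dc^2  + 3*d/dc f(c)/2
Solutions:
 f(c) = C1 + C2*c^(5/2)


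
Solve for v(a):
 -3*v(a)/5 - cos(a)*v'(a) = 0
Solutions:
 v(a) = C1*(sin(a) - 1)^(3/10)/(sin(a) + 1)^(3/10)


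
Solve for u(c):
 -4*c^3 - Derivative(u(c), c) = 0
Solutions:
 u(c) = C1 - c^4


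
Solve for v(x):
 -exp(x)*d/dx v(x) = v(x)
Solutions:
 v(x) = C1*exp(exp(-x))


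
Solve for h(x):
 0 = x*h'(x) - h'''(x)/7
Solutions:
 h(x) = C1 + Integral(C2*airyai(7^(1/3)*x) + C3*airybi(7^(1/3)*x), x)


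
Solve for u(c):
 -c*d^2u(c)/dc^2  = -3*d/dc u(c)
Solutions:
 u(c) = C1 + C2*c^4


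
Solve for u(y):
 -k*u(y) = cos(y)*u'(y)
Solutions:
 u(y) = C1*exp(k*(log(sin(y) - 1) - log(sin(y) + 1))/2)


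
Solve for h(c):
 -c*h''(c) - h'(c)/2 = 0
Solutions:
 h(c) = C1 + C2*sqrt(c)


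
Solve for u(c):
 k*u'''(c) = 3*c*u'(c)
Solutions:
 u(c) = C1 + Integral(C2*airyai(3^(1/3)*c*(1/k)^(1/3)) + C3*airybi(3^(1/3)*c*(1/k)^(1/3)), c)


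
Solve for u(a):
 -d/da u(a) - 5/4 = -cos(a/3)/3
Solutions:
 u(a) = C1 - 5*a/4 + sin(a/3)


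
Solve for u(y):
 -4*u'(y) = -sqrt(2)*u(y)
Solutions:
 u(y) = C1*exp(sqrt(2)*y/4)


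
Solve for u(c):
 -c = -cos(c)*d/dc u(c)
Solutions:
 u(c) = C1 + Integral(c/cos(c), c)


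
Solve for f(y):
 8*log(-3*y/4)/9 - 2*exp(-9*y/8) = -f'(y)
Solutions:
 f(y) = C1 - 8*y*log(-y)/9 + 8*y*(-log(3) + 1 + 2*log(2))/9 - 16*exp(-9*y/8)/9


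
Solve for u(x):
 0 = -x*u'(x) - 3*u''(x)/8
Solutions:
 u(x) = C1 + C2*erf(2*sqrt(3)*x/3)


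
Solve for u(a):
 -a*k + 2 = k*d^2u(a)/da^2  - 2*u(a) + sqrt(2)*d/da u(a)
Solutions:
 u(a) = C1*exp(sqrt(2)*a*(sqrt(4*k + 1) - 1)/(2*k)) + C2*exp(-sqrt(2)*a*(sqrt(4*k + 1) + 1)/(2*k)) + a*k/2 + sqrt(2)*k/4 - 1


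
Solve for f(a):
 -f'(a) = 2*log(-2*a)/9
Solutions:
 f(a) = C1 - 2*a*log(-a)/9 + 2*a*(1 - log(2))/9


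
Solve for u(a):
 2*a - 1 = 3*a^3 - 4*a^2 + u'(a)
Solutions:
 u(a) = C1 - 3*a^4/4 + 4*a^3/3 + a^2 - a


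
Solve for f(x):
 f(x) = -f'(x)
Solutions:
 f(x) = C1*exp(-x)


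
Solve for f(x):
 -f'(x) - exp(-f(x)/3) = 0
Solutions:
 f(x) = 3*log(C1 - x/3)


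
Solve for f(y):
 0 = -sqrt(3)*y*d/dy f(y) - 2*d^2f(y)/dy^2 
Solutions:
 f(y) = C1 + C2*erf(3^(1/4)*y/2)


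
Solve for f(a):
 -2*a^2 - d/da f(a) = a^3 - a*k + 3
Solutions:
 f(a) = C1 - a^4/4 - 2*a^3/3 + a^2*k/2 - 3*a


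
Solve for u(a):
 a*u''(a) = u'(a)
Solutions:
 u(a) = C1 + C2*a^2


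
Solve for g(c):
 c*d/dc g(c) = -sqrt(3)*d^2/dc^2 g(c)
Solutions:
 g(c) = C1 + C2*erf(sqrt(2)*3^(3/4)*c/6)


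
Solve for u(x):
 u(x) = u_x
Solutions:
 u(x) = C1*exp(x)


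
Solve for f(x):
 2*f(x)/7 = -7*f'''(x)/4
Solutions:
 f(x) = C3*exp(-2*7^(1/3)*x/7) + (C1*sin(sqrt(3)*7^(1/3)*x/7) + C2*cos(sqrt(3)*7^(1/3)*x/7))*exp(7^(1/3)*x/7)


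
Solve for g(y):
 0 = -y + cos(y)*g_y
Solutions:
 g(y) = C1 + Integral(y/cos(y), y)


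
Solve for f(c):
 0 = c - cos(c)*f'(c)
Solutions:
 f(c) = C1 + Integral(c/cos(c), c)


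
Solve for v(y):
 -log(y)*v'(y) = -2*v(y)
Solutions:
 v(y) = C1*exp(2*li(y))


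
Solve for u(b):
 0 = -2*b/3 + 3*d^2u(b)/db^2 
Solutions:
 u(b) = C1 + C2*b + b^3/27


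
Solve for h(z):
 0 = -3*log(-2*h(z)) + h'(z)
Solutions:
 -Integral(1/(log(-_y) + log(2)), (_y, h(z)))/3 = C1 - z


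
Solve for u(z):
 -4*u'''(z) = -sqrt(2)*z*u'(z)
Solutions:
 u(z) = C1 + Integral(C2*airyai(sqrt(2)*z/2) + C3*airybi(sqrt(2)*z/2), z)


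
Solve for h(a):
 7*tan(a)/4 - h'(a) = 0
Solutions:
 h(a) = C1 - 7*log(cos(a))/4


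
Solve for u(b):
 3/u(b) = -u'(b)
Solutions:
 u(b) = -sqrt(C1 - 6*b)
 u(b) = sqrt(C1 - 6*b)


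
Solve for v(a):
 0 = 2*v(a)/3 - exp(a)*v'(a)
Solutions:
 v(a) = C1*exp(-2*exp(-a)/3)


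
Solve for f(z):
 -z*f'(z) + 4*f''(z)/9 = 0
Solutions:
 f(z) = C1 + C2*erfi(3*sqrt(2)*z/4)


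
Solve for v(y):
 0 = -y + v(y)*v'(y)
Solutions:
 v(y) = -sqrt(C1 + y^2)
 v(y) = sqrt(C1 + y^2)


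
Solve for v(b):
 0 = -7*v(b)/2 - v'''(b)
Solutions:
 v(b) = C3*exp(-2^(2/3)*7^(1/3)*b/2) + (C1*sin(2^(2/3)*sqrt(3)*7^(1/3)*b/4) + C2*cos(2^(2/3)*sqrt(3)*7^(1/3)*b/4))*exp(2^(2/3)*7^(1/3)*b/4)


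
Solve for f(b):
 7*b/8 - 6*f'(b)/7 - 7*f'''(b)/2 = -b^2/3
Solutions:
 f(b) = C1 + C2*sin(2*sqrt(3)*b/7) + C3*cos(2*sqrt(3)*b/7) + 7*b^3/54 + 49*b^2/96 - 343*b/108


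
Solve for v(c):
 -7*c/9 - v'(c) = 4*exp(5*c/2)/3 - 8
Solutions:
 v(c) = C1 - 7*c^2/18 + 8*c - 8*exp(5*c/2)/15


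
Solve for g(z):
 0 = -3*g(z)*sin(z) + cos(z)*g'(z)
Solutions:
 g(z) = C1/cos(z)^3


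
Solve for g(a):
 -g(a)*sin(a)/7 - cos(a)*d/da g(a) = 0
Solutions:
 g(a) = C1*cos(a)^(1/7)


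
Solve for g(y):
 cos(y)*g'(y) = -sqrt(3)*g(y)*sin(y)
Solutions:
 g(y) = C1*cos(y)^(sqrt(3))


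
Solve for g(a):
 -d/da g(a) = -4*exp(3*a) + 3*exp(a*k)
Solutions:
 g(a) = C1 + 4*exp(3*a)/3 - 3*exp(a*k)/k


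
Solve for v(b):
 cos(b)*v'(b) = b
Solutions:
 v(b) = C1 + Integral(b/cos(b), b)


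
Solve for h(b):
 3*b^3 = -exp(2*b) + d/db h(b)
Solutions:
 h(b) = C1 + 3*b^4/4 + exp(2*b)/2


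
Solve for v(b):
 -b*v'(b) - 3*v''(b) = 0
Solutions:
 v(b) = C1 + C2*erf(sqrt(6)*b/6)


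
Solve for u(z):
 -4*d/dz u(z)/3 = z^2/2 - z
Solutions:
 u(z) = C1 - z^3/8 + 3*z^2/8


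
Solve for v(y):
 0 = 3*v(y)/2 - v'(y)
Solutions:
 v(y) = C1*exp(3*y/2)


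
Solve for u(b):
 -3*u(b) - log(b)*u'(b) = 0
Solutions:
 u(b) = C1*exp(-3*li(b))


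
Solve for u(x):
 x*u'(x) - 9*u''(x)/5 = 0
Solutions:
 u(x) = C1 + C2*erfi(sqrt(10)*x/6)


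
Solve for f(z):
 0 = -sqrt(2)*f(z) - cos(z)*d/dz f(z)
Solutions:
 f(z) = C1*(sin(z) - 1)^(sqrt(2)/2)/(sin(z) + 1)^(sqrt(2)/2)


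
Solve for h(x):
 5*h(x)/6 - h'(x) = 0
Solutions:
 h(x) = C1*exp(5*x/6)


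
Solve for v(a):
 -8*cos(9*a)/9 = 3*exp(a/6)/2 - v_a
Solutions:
 v(a) = C1 + 9*exp(a/6) + 8*sin(9*a)/81


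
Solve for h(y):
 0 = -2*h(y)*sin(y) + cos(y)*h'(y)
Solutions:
 h(y) = C1/cos(y)^2


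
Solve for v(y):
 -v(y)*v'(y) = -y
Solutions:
 v(y) = -sqrt(C1 + y^2)
 v(y) = sqrt(C1 + y^2)


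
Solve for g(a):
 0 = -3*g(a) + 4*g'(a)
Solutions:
 g(a) = C1*exp(3*a/4)


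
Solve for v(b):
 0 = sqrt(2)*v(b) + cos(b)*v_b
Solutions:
 v(b) = C1*(sin(b) - 1)^(sqrt(2)/2)/(sin(b) + 1)^(sqrt(2)/2)


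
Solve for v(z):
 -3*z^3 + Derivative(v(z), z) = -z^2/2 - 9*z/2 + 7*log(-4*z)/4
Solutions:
 v(z) = C1 + 3*z^4/4 - z^3/6 - 9*z^2/4 + 7*z*log(-z)/4 + 7*z*(-1 + 2*log(2))/4


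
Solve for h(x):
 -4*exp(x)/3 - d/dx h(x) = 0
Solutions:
 h(x) = C1 - 4*exp(x)/3


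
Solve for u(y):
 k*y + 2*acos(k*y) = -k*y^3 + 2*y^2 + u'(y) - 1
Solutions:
 u(y) = C1 + k*y^4/4 + k*y^2/2 - 2*y^3/3 + y + 2*Piecewise((y*acos(k*y) - sqrt(-k^2*y^2 + 1)/k, Ne(k, 0)), (pi*y/2, True))


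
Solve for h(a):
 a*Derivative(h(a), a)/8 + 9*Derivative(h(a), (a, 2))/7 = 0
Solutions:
 h(a) = C1 + C2*erf(sqrt(7)*a/12)


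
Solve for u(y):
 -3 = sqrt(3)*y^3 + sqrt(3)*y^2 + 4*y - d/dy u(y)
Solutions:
 u(y) = C1 + sqrt(3)*y^4/4 + sqrt(3)*y^3/3 + 2*y^2 + 3*y


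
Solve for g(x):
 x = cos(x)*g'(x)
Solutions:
 g(x) = C1 + Integral(x/cos(x), x)


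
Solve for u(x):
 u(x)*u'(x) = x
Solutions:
 u(x) = -sqrt(C1 + x^2)
 u(x) = sqrt(C1 + x^2)


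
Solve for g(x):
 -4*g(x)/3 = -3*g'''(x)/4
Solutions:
 g(x) = C3*exp(2*6^(1/3)*x/3) + (C1*sin(2^(1/3)*3^(5/6)*x/3) + C2*cos(2^(1/3)*3^(5/6)*x/3))*exp(-6^(1/3)*x/3)


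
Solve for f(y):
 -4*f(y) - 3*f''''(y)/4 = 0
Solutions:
 f(y) = (C1*sin(sqrt(2)*3^(3/4)*y/3) + C2*cos(sqrt(2)*3^(3/4)*y/3))*exp(-sqrt(2)*3^(3/4)*y/3) + (C3*sin(sqrt(2)*3^(3/4)*y/3) + C4*cos(sqrt(2)*3^(3/4)*y/3))*exp(sqrt(2)*3^(3/4)*y/3)


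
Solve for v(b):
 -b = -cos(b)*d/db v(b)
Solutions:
 v(b) = C1 + Integral(b/cos(b), b)


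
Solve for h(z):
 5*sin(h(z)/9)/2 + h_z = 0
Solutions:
 5*z/2 + 9*log(cos(h(z)/9) - 1)/2 - 9*log(cos(h(z)/9) + 1)/2 = C1


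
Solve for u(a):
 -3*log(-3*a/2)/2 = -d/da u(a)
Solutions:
 u(a) = C1 + 3*a*log(-a)/2 + 3*a*(-1 - log(2) + log(3))/2


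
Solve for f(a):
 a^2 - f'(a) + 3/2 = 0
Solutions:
 f(a) = C1 + a^3/3 + 3*a/2


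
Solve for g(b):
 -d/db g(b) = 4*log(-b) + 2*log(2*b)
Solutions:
 g(b) = C1 - 6*b*log(b) + 2*b*(-log(2) + 3 - 2*I*pi)


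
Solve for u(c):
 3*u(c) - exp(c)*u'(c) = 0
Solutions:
 u(c) = C1*exp(-3*exp(-c))


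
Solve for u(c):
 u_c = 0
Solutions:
 u(c) = C1


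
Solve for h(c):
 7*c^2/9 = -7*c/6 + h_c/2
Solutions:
 h(c) = C1 + 14*c^3/27 + 7*c^2/6


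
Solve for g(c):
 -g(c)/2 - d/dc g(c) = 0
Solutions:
 g(c) = C1*exp(-c/2)


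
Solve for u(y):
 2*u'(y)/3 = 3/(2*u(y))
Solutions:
 u(y) = -sqrt(C1 + 18*y)/2
 u(y) = sqrt(C1 + 18*y)/2


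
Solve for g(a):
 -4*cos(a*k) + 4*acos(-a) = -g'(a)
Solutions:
 g(a) = C1 - 4*a*acos(-a) - 4*sqrt(1 - a^2) + 4*Piecewise((sin(a*k)/k, Ne(k, 0)), (a, True))


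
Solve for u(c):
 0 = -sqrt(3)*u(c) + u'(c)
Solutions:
 u(c) = C1*exp(sqrt(3)*c)


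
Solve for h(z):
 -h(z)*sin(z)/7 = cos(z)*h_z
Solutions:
 h(z) = C1*cos(z)^(1/7)


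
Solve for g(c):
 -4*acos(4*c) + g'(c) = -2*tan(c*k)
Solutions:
 g(c) = C1 + 4*c*acos(4*c) - sqrt(1 - 16*c^2) - 2*Piecewise((-log(cos(c*k))/k, Ne(k, 0)), (0, True))


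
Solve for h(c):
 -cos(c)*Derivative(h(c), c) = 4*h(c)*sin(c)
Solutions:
 h(c) = C1*cos(c)^4


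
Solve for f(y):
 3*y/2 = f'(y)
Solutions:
 f(y) = C1 + 3*y^2/4


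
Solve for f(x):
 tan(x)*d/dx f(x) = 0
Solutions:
 f(x) = C1


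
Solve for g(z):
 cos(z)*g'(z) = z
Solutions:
 g(z) = C1 + Integral(z/cos(z), z)


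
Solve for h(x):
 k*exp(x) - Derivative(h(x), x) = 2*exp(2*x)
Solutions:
 h(x) = C1 + k*exp(x) - exp(2*x)


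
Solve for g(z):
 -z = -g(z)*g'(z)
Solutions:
 g(z) = -sqrt(C1 + z^2)
 g(z) = sqrt(C1 + z^2)


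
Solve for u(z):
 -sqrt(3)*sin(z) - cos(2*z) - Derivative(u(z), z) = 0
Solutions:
 u(z) = C1 - sin(2*z)/2 + sqrt(3)*cos(z)


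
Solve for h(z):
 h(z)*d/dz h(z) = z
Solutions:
 h(z) = -sqrt(C1 + z^2)
 h(z) = sqrt(C1 + z^2)


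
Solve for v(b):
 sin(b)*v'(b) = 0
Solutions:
 v(b) = C1


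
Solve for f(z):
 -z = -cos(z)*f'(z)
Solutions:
 f(z) = C1 + Integral(z/cos(z), z)


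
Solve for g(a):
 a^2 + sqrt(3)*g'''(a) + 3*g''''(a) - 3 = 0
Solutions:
 g(a) = C1 + C2*a + C3*a^2 + C4*exp(-sqrt(3)*a/3) - sqrt(3)*a^5/180 + a^4/12 - sqrt(3)*a^3/6


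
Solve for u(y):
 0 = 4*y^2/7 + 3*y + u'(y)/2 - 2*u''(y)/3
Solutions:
 u(y) = C1 + C2*exp(3*y/4) - 8*y^3/21 - 95*y^2/21 - 760*y/63


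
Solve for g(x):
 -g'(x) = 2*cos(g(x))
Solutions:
 g(x) = pi - asin((C1 + exp(4*x))/(C1 - exp(4*x)))
 g(x) = asin((C1 + exp(4*x))/(C1 - exp(4*x)))


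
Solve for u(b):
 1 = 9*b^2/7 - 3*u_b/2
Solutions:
 u(b) = C1 + 2*b^3/7 - 2*b/3


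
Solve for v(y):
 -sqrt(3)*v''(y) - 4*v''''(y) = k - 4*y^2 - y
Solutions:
 v(y) = C1 + C2*y + C3*sin(3^(1/4)*y/2) + C4*cos(3^(1/4)*y/2) + sqrt(3)*y^4/9 + sqrt(3)*y^3/18 + y^2*(-sqrt(3)*k - 32)/6


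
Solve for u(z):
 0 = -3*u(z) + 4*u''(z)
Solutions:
 u(z) = C1*exp(-sqrt(3)*z/2) + C2*exp(sqrt(3)*z/2)


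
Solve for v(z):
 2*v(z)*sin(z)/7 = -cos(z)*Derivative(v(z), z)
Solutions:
 v(z) = C1*cos(z)^(2/7)


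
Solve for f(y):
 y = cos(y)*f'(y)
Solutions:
 f(y) = C1 + Integral(y/cos(y), y)


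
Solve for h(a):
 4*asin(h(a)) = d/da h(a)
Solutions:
 Integral(1/asin(_y), (_y, h(a))) = C1 + 4*a


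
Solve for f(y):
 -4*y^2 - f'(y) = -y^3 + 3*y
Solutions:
 f(y) = C1 + y^4/4 - 4*y^3/3 - 3*y^2/2


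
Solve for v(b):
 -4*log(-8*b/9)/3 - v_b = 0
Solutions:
 v(b) = C1 - 4*b*log(-b)/3 + b*(-4*log(2) + 4/3 + 8*log(3)/3)


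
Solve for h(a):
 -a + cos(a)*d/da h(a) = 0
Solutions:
 h(a) = C1 + Integral(a/cos(a), a)


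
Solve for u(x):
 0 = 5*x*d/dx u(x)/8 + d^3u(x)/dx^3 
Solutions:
 u(x) = C1 + Integral(C2*airyai(-5^(1/3)*x/2) + C3*airybi(-5^(1/3)*x/2), x)


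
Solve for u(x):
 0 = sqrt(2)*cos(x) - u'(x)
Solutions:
 u(x) = C1 + sqrt(2)*sin(x)


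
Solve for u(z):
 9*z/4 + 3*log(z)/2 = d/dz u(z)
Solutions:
 u(z) = C1 + 9*z^2/8 + 3*z*log(z)/2 - 3*z/2


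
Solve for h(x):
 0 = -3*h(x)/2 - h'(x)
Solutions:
 h(x) = C1*exp(-3*x/2)


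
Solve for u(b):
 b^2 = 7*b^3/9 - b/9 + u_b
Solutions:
 u(b) = C1 - 7*b^4/36 + b^3/3 + b^2/18


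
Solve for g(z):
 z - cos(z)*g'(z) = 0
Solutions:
 g(z) = C1 + Integral(z/cos(z), z)


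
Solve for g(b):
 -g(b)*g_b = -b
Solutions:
 g(b) = -sqrt(C1 + b^2)
 g(b) = sqrt(C1 + b^2)


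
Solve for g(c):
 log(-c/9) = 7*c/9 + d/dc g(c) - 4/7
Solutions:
 g(c) = C1 - 7*c^2/18 + c*log(-c) + c*(-2*log(3) - 3/7)


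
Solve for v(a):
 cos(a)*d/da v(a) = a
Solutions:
 v(a) = C1 + Integral(a/cos(a), a)


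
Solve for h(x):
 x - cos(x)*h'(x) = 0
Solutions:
 h(x) = C1 + Integral(x/cos(x), x)


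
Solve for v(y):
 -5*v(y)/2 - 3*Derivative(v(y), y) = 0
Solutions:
 v(y) = C1*exp(-5*y/6)


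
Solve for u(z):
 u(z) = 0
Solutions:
 u(z) = 0


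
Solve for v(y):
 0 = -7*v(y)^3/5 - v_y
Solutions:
 v(y) = -sqrt(10)*sqrt(-1/(C1 - 7*y))/2
 v(y) = sqrt(10)*sqrt(-1/(C1 - 7*y))/2


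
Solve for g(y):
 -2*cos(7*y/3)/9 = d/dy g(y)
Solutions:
 g(y) = C1 - 2*sin(7*y/3)/21


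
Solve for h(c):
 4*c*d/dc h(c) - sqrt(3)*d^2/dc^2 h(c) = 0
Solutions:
 h(c) = C1 + C2*erfi(sqrt(2)*3^(3/4)*c/3)


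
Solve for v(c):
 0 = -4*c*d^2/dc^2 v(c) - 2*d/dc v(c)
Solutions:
 v(c) = C1 + C2*sqrt(c)


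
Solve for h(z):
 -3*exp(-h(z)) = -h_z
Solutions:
 h(z) = log(C1 + 3*z)


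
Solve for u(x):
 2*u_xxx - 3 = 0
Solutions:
 u(x) = C1 + C2*x + C3*x^2 + x^3/4


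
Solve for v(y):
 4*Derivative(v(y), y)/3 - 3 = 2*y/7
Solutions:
 v(y) = C1 + 3*y^2/28 + 9*y/4


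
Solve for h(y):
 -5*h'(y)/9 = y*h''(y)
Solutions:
 h(y) = C1 + C2*y^(4/9)


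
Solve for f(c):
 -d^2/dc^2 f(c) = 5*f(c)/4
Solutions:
 f(c) = C1*sin(sqrt(5)*c/2) + C2*cos(sqrt(5)*c/2)


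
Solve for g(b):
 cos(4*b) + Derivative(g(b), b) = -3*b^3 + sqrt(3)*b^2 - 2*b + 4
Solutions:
 g(b) = C1 - 3*b^4/4 + sqrt(3)*b^3/3 - b^2 + 4*b - sin(4*b)/4


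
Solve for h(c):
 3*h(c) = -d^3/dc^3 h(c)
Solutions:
 h(c) = C3*exp(-3^(1/3)*c) + (C1*sin(3^(5/6)*c/2) + C2*cos(3^(5/6)*c/2))*exp(3^(1/3)*c/2)


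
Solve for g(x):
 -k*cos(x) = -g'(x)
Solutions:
 g(x) = C1 + k*sin(x)


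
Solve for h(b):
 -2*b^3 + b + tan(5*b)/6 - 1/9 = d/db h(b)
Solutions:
 h(b) = C1 - b^4/2 + b^2/2 - b/9 - log(cos(5*b))/30


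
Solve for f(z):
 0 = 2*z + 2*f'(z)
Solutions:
 f(z) = C1 - z^2/2


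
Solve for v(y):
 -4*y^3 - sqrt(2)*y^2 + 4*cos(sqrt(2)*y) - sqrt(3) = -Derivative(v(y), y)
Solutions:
 v(y) = C1 + y^4 + sqrt(2)*y^3/3 + sqrt(3)*y - 2*sqrt(2)*sin(sqrt(2)*y)


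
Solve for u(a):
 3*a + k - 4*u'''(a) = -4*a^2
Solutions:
 u(a) = C1 + C2*a + C3*a^2 + a^5/60 + a^4/32 + a^3*k/24


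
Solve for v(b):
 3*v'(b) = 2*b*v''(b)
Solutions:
 v(b) = C1 + C2*b^(5/2)


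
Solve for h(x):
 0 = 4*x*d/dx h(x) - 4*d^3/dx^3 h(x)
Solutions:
 h(x) = C1 + Integral(C2*airyai(x) + C3*airybi(x), x)


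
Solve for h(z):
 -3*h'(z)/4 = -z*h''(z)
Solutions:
 h(z) = C1 + C2*z^(7/4)


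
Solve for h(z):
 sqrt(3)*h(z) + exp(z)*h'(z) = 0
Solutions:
 h(z) = C1*exp(sqrt(3)*exp(-z))


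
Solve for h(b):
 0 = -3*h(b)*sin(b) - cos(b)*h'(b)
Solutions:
 h(b) = C1*cos(b)^3


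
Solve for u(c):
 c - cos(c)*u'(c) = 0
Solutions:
 u(c) = C1 + Integral(c/cos(c), c)


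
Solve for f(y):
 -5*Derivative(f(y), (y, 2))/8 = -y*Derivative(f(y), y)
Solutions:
 f(y) = C1 + C2*erfi(2*sqrt(5)*y/5)


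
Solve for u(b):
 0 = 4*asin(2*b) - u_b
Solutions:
 u(b) = C1 + 4*b*asin(2*b) + 2*sqrt(1 - 4*b^2)


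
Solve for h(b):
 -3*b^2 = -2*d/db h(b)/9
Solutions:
 h(b) = C1 + 9*b^3/2


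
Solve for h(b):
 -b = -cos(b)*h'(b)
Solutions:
 h(b) = C1 + Integral(b/cos(b), b)


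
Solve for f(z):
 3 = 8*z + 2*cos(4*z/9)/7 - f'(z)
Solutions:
 f(z) = C1 + 4*z^2 - 3*z + 9*sin(4*z/9)/14


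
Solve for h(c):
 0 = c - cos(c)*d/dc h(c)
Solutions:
 h(c) = C1 + Integral(c/cos(c), c)


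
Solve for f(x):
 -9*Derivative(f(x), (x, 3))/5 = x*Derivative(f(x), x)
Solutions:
 f(x) = C1 + Integral(C2*airyai(-15^(1/3)*x/3) + C3*airybi(-15^(1/3)*x/3), x)


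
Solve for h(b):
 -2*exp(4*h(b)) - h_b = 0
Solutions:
 h(b) = log(-I*(1/(C1 + 8*b))^(1/4))
 h(b) = log(I*(1/(C1 + 8*b))^(1/4))
 h(b) = log(-(1/(C1 + 8*b))^(1/4))
 h(b) = log(1/(C1 + 8*b))/4


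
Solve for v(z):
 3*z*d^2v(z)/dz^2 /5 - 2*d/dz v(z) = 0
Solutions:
 v(z) = C1 + C2*z^(13/3)


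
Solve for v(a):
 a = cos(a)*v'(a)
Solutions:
 v(a) = C1 + Integral(a/cos(a), a)


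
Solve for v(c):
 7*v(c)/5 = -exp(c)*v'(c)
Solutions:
 v(c) = C1*exp(7*exp(-c)/5)


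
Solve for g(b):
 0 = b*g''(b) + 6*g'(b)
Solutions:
 g(b) = C1 + C2/b^5


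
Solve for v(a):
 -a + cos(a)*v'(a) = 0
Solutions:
 v(a) = C1 + Integral(a/cos(a), a)


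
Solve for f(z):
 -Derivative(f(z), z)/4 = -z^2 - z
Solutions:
 f(z) = C1 + 4*z^3/3 + 2*z^2


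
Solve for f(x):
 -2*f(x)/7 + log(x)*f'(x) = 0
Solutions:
 f(x) = C1*exp(2*li(x)/7)


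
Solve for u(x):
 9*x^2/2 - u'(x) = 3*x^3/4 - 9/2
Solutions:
 u(x) = C1 - 3*x^4/16 + 3*x^3/2 + 9*x/2


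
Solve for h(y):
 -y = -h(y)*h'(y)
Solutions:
 h(y) = -sqrt(C1 + y^2)
 h(y) = sqrt(C1 + y^2)


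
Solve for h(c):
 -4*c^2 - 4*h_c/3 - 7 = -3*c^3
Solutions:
 h(c) = C1 + 9*c^4/16 - c^3 - 21*c/4


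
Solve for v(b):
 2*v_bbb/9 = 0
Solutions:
 v(b) = C1 + C2*b + C3*b^2


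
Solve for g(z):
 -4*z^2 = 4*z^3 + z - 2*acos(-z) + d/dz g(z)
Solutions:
 g(z) = C1 - z^4 - 4*z^3/3 - z^2/2 + 2*z*acos(-z) + 2*sqrt(1 - z^2)


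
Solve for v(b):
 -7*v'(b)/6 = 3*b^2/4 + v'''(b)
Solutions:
 v(b) = C1 + C2*sin(sqrt(42)*b/6) + C3*cos(sqrt(42)*b/6) - 3*b^3/14 + 54*b/49


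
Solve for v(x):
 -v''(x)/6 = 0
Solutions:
 v(x) = C1 + C2*x


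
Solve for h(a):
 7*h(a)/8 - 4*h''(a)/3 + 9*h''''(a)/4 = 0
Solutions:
 h(a) = (C1*sin(2^(3/4)*sqrt(3)*7^(1/4)*a*sin(atan(sqrt(878)/16)/2)/6) + C2*cos(2^(3/4)*sqrt(3)*7^(1/4)*a*sin(atan(sqrt(878)/16)/2)/6))*exp(-2^(3/4)*sqrt(3)*7^(1/4)*a*cos(atan(sqrt(878)/16)/2)/6) + (C3*sin(2^(3/4)*sqrt(3)*7^(1/4)*a*sin(atan(sqrt(878)/16)/2)/6) + C4*cos(2^(3/4)*sqrt(3)*7^(1/4)*a*sin(atan(sqrt(878)/16)/2)/6))*exp(2^(3/4)*sqrt(3)*7^(1/4)*a*cos(atan(sqrt(878)/16)/2)/6)


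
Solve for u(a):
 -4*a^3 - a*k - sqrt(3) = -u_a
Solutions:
 u(a) = C1 + a^4 + a^2*k/2 + sqrt(3)*a


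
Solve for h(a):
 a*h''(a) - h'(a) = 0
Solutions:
 h(a) = C1 + C2*a^2


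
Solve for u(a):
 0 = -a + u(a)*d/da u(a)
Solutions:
 u(a) = -sqrt(C1 + a^2)
 u(a) = sqrt(C1 + a^2)


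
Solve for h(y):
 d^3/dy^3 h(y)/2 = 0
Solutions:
 h(y) = C1 + C2*y + C3*y^2


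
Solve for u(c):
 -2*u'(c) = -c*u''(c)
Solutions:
 u(c) = C1 + C2*c^3


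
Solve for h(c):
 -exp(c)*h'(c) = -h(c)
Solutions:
 h(c) = C1*exp(-exp(-c))


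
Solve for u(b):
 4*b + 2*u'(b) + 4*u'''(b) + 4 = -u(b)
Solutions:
 u(b) = C1*exp(-3^(1/3)*b*(-(9 + sqrt(105))^(1/3) + 2*3^(1/3)/(9 + sqrt(105))^(1/3))/12)*sin(3^(1/6)*b*(6/(9 + sqrt(105))^(1/3) + 3^(2/3)*(9 + sqrt(105))^(1/3))/12) + C2*exp(-3^(1/3)*b*(-(9 + sqrt(105))^(1/3) + 2*3^(1/3)/(9 + sqrt(105))^(1/3))/12)*cos(3^(1/6)*b*(6/(9 + sqrt(105))^(1/3) + 3^(2/3)*(9 + sqrt(105))^(1/3))/12) + C3*exp(3^(1/3)*b*(-(9 + sqrt(105))^(1/3) + 2*3^(1/3)/(9 + sqrt(105))^(1/3))/6) - 4*b + 4


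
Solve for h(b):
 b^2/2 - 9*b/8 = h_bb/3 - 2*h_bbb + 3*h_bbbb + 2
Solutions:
 h(b) = C1 + C4*exp(b/3) + b^4/8 + 39*b^3/16 + 219*b^2/8 + b*(C2 + C3*exp(b)^(1/3))


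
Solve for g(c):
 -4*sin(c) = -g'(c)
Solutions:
 g(c) = C1 - 4*cos(c)


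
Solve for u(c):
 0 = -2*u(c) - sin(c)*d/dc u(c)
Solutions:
 u(c) = C1*(cos(c) + 1)/(cos(c) - 1)


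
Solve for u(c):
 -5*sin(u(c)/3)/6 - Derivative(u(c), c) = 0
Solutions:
 5*c/6 + 3*log(cos(u(c)/3) - 1)/2 - 3*log(cos(u(c)/3) + 1)/2 = C1


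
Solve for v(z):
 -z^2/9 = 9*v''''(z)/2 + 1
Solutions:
 v(z) = C1 + C2*z + C3*z^2 + C4*z^3 - z^6/14580 - z^4/108


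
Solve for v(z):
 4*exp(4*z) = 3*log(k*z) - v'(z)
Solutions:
 v(z) = C1 + 3*z*log(k*z) - 3*z - exp(4*z)


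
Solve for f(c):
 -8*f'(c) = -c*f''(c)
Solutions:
 f(c) = C1 + C2*c^9


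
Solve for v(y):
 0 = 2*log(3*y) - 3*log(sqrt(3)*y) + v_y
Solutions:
 v(y) = C1 + y*log(y) - y - y*log(3)/2


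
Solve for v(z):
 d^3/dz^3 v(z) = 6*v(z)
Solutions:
 v(z) = C3*exp(6^(1/3)*z) + (C1*sin(2^(1/3)*3^(5/6)*z/2) + C2*cos(2^(1/3)*3^(5/6)*z/2))*exp(-6^(1/3)*z/2)


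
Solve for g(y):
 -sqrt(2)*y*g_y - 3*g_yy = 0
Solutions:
 g(y) = C1 + C2*erf(2^(3/4)*sqrt(3)*y/6)


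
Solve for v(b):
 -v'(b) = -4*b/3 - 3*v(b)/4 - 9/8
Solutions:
 v(b) = C1*exp(3*b/4) - 16*b/9 - 209/54


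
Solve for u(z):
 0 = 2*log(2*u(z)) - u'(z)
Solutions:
 -Integral(1/(log(_y) + log(2)), (_y, u(z)))/2 = C1 - z


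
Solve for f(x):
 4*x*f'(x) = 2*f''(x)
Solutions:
 f(x) = C1 + C2*erfi(x)


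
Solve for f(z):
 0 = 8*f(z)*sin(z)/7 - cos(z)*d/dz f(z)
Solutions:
 f(z) = C1/cos(z)^(8/7)


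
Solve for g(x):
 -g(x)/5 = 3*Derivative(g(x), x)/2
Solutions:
 g(x) = C1*exp(-2*x/15)


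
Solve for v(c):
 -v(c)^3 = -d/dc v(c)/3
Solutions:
 v(c) = -sqrt(2)*sqrt(-1/(C1 + 3*c))/2
 v(c) = sqrt(2)*sqrt(-1/(C1 + 3*c))/2


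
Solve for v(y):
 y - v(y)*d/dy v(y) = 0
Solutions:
 v(y) = -sqrt(C1 + y^2)
 v(y) = sqrt(C1 + y^2)


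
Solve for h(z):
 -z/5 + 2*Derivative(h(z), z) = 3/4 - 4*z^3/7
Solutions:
 h(z) = C1 - z^4/14 + z^2/20 + 3*z/8


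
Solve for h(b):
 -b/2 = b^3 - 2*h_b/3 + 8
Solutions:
 h(b) = C1 + 3*b^4/8 + 3*b^2/8 + 12*b


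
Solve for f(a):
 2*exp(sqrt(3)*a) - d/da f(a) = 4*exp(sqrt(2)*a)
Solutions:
 f(a) = C1 - 2*sqrt(2)*exp(sqrt(2)*a) + 2*sqrt(3)*exp(sqrt(3)*a)/3


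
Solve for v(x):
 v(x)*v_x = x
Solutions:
 v(x) = -sqrt(C1 + x^2)
 v(x) = sqrt(C1 + x^2)


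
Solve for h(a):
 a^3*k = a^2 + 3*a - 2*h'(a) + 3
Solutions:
 h(a) = C1 - a^4*k/8 + a^3/6 + 3*a^2/4 + 3*a/2


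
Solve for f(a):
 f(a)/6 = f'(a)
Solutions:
 f(a) = C1*exp(a/6)


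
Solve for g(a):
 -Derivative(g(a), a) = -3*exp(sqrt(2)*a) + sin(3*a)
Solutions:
 g(a) = C1 + 3*sqrt(2)*exp(sqrt(2)*a)/2 + cos(3*a)/3


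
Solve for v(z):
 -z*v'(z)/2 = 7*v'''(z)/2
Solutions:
 v(z) = C1 + Integral(C2*airyai(-7^(2/3)*z/7) + C3*airybi(-7^(2/3)*z/7), z)


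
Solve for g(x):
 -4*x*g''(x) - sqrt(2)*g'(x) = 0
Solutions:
 g(x) = C1 + C2*x^(1 - sqrt(2)/4)


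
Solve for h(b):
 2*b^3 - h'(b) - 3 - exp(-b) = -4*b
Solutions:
 h(b) = C1 + b^4/2 + 2*b^2 - 3*b + exp(-b)


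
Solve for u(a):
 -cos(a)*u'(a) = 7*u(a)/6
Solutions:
 u(a) = C1*(sin(a) - 1)^(7/12)/(sin(a) + 1)^(7/12)


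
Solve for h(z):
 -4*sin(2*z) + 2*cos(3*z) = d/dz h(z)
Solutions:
 h(z) = C1 + 2*sin(3*z)/3 + 2*cos(2*z)


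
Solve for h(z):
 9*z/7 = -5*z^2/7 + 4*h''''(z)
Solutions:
 h(z) = C1 + C2*z + C3*z^2 + C4*z^3 + z^6/2016 + 3*z^5/1120


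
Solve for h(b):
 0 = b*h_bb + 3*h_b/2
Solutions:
 h(b) = C1 + C2/sqrt(b)


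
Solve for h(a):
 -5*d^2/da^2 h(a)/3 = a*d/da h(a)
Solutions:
 h(a) = C1 + C2*erf(sqrt(30)*a/10)


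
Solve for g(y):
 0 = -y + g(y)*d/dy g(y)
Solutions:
 g(y) = -sqrt(C1 + y^2)
 g(y) = sqrt(C1 + y^2)


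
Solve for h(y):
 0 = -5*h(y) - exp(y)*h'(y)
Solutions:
 h(y) = C1*exp(5*exp(-y))


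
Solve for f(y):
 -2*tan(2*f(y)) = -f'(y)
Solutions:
 f(y) = -asin(C1*exp(4*y))/2 + pi/2
 f(y) = asin(C1*exp(4*y))/2


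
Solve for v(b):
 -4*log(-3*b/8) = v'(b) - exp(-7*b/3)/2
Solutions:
 v(b) = C1 - 4*b*log(-b) + 4*b*(-log(3) + 1 + 3*log(2)) - 3*exp(-7*b/3)/14


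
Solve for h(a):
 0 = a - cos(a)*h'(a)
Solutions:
 h(a) = C1 + Integral(a/cos(a), a)


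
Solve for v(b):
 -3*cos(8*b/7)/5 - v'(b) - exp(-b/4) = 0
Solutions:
 v(b) = C1 - 21*sin(8*b/7)/40 + 4*exp(-b/4)


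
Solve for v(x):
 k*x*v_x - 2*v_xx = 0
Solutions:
 v(x) = Piecewise((-sqrt(pi)*C1*erf(x*sqrt(-k)/2)/sqrt(-k) - C2, (k > 0) | (k < 0)), (-C1*x - C2, True))


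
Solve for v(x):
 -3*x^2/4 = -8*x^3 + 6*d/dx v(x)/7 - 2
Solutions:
 v(x) = C1 + 7*x^4/3 - 7*x^3/24 + 7*x/3


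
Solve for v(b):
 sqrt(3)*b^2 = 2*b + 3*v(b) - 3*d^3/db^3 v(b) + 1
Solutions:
 v(b) = C3*exp(b) + sqrt(3)*b^2/3 - 2*b/3 + (C1*sin(sqrt(3)*b/2) + C2*cos(sqrt(3)*b/2))*exp(-b/2) - 1/3


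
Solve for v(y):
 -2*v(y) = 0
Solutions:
 v(y) = 0


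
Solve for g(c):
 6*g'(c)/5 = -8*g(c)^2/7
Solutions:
 g(c) = 21/(C1 + 20*c)


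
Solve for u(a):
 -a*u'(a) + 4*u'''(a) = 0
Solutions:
 u(a) = C1 + Integral(C2*airyai(2^(1/3)*a/2) + C3*airybi(2^(1/3)*a/2), a)


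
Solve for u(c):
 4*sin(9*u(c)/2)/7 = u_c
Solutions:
 -4*c/7 + log(cos(9*u(c)/2) - 1)/9 - log(cos(9*u(c)/2) + 1)/9 = C1


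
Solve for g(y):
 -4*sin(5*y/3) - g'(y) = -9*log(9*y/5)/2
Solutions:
 g(y) = C1 + 9*y*log(y)/2 - 9*y*log(5)/2 - 9*y/2 + 9*y*log(3) + 12*cos(5*y/3)/5


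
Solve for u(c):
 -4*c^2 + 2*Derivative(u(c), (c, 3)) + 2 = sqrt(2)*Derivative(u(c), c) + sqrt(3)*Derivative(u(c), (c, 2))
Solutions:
 u(c) = C1 + C2*exp(c*(sqrt(3) + sqrt(3 + 8*sqrt(2)))/4) + C3*exp(c*(-sqrt(3 + 8*sqrt(2)) + sqrt(3))/4) - 2*sqrt(2)*c^3/3 + 2*sqrt(3)*c^2 - 8*c - 5*sqrt(2)*c


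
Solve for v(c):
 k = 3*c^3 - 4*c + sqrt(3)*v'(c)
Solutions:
 v(c) = C1 - sqrt(3)*c^4/4 + 2*sqrt(3)*c^2/3 + sqrt(3)*c*k/3


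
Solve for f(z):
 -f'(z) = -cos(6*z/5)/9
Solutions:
 f(z) = C1 + 5*sin(6*z/5)/54


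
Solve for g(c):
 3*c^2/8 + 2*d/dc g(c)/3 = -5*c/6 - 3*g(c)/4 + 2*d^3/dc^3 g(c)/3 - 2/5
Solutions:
 g(c) = C1*exp(-c*(8*18^(1/3)/(sqrt(5793) + 81)^(1/3) + 12^(1/3)*(sqrt(5793) + 81)^(1/3))/24)*sin(2^(1/3)*3^(1/6)*c*(-2^(1/3)*3^(2/3)*(sqrt(5793) + 81)^(1/3)/24 + (sqrt(5793) + 81)^(-1/3))) + C2*exp(-c*(8*18^(1/3)/(sqrt(5793) + 81)^(1/3) + 12^(1/3)*(sqrt(5793) + 81)^(1/3))/24)*cos(2^(1/3)*3^(1/6)*c*(-2^(1/3)*3^(2/3)*(sqrt(5793) + 81)^(1/3)/24 + (sqrt(5793) + 81)^(-1/3))) + C3*exp(c*(8*18^(1/3)/(sqrt(5793) + 81)^(1/3) + 12^(1/3)*(sqrt(5793) + 81)^(1/3))/12) - c^2/2 - 2*c/9 - 136/405


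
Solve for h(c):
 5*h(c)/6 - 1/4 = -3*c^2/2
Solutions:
 h(c) = 3/10 - 9*c^2/5


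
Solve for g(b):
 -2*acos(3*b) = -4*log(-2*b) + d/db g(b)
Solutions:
 g(b) = C1 + 4*b*log(-b) - 2*b*acos(3*b) - 4*b + 4*b*log(2) + 2*sqrt(1 - 9*b^2)/3


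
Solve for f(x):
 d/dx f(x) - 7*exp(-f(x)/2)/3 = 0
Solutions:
 f(x) = 2*log(C1 + 7*x/6)


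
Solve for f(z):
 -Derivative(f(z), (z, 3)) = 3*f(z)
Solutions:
 f(z) = C3*exp(-3^(1/3)*z) + (C1*sin(3^(5/6)*z/2) + C2*cos(3^(5/6)*z/2))*exp(3^(1/3)*z/2)


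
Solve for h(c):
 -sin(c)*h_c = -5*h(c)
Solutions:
 h(c) = C1*sqrt(cos(c) - 1)*(cos(c)^2 - 2*cos(c) + 1)/(sqrt(cos(c) + 1)*(cos(c)^2 + 2*cos(c) + 1))


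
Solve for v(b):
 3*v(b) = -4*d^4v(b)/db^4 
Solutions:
 v(b) = (C1*sin(3^(1/4)*b/2) + C2*cos(3^(1/4)*b/2))*exp(-3^(1/4)*b/2) + (C3*sin(3^(1/4)*b/2) + C4*cos(3^(1/4)*b/2))*exp(3^(1/4)*b/2)


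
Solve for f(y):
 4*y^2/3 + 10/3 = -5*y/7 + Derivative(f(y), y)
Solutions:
 f(y) = C1 + 4*y^3/9 + 5*y^2/14 + 10*y/3


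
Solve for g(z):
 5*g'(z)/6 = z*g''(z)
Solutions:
 g(z) = C1 + C2*z^(11/6)


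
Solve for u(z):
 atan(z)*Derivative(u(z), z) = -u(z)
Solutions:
 u(z) = C1*exp(-Integral(1/atan(z), z))


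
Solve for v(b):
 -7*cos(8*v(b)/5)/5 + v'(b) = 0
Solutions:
 -7*b/5 - 5*log(sin(8*v(b)/5) - 1)/16 + 5*log(sin(8*v(b)/5) + 1)/16 = C1


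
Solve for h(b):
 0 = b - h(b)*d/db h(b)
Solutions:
 h(b) = -sqrt(C1 + b^2)
 h(b) = sqrt(C1 + b^2)


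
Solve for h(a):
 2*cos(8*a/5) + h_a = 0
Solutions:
 h(a) = C1 - 5*sin(8*a/5)/4


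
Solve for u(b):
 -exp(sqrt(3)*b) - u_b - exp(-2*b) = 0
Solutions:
 u(b) = C1 - sqrt(3)*exp(sqrt(3)*b)/3 + exp(-2*b)/2


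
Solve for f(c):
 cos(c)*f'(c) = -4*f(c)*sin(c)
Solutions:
 f(c) = C1*cos(c)^4
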